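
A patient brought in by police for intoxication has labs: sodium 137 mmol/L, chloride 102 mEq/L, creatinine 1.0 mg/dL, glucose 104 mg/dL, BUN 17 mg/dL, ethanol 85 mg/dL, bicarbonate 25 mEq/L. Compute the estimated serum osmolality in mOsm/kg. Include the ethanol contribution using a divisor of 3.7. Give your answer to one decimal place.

308.8 mOsm/kg

Calculated osmolality = 2·Na + glucose/18 + BUN/2.8 + ethanol/3.7
= 2·137 + 104/18 + 17/2.8 + 85/3.7
= 274 + 5.78 + 6.07 + 22.97
= 308.82 mOsm/kg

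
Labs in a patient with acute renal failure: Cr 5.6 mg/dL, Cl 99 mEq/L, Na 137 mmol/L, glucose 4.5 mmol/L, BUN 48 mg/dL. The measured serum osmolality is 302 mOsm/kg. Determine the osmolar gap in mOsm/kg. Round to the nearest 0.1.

6.4 mOsm/kg

Calculated osmolality = 2·Na + glucose + BUN/2.8
= 2·137 + 4.5 + 48/2.8
= 274 + 4.50 + 17.14
= 295.64 mOsm/kg ≈ 295.6 mOsm/kg
Osmolar gap = measured − calculated = 302 − 295.6 = 6.4 mOsm/kg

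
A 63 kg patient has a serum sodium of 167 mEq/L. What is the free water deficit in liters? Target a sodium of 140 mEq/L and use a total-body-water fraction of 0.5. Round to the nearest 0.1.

TBW = 0.5 · 63 = 31.5 L
Free water deficit = TBW · (Na/140 − 1)
= 31.5 · (167/140 − 1)
= 31.5 · 0.1929
= 6.08 L

6.1 L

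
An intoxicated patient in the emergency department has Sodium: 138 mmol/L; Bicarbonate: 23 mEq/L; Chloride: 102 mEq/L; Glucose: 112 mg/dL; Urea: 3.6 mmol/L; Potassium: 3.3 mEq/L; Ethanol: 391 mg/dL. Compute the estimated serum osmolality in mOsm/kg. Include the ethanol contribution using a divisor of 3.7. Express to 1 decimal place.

391.5 mOsm/kg

Calculated osmolality = 2·Na + glucose/18 + urea + ethanol/3.7
= 2·138 + 112/18 + 3.6 + 391/3.7
= 276 + 6.22 + 3.60 + 105.68
= 391.5 mOsm/kg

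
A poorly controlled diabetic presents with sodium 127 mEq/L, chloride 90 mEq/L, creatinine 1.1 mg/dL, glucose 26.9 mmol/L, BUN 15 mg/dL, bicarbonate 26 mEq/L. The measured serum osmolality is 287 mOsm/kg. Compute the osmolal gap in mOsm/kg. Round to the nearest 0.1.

Calculated osmolality = 2·Na + glucose + BUN/2.8
= 2·127 + 26.9 + 15/2.8
= 254 + 26.90 + 5.36
= 286.26 mOsm/kg ≈ 286.3 mOsm/kg
Osmolar gap = measured − calculated = 287 − 286.3 = 0.7 mOsm/kg

0.7 mOsm/kg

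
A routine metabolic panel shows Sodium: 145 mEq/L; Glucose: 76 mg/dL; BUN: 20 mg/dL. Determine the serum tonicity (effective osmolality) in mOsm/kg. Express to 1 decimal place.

294.2 mOsm/kg

Effective osmolality excludes urea (freely permeant across cell membranes):
2·Na + glucose/18
= 2·145 + 76/18
= 290 + 4.22
= 294.22 mOsm/kg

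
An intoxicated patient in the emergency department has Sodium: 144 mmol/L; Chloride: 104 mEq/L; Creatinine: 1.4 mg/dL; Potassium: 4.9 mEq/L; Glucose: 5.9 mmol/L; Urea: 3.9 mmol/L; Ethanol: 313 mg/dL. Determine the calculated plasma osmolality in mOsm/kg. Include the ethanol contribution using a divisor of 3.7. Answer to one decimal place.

382.4 mOsm/kg

Calculated osmolality = 2·Na + glucose + urea + ethanol/3.7
= 2·144 + 5.9 + 3.9 + 313/3.7
= 288 + 5.90 + 3.90 + 84.59
= 382.39 mOsm/kg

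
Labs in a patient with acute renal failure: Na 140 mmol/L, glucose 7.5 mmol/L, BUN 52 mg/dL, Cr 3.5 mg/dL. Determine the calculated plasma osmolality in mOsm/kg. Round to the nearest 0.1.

306.1 mOsm/kg

Calculated osmolality = 2·Na + glucose + BUN/2.8
= 2·140 + 7.5 + 52/2.8
= 280 + 7.50 + 18.57
= 306.07 mOsm/kg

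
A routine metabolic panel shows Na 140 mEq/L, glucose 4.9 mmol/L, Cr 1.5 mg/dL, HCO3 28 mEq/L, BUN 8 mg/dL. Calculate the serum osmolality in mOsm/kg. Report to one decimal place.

287.8 mOsm/kg

Calculated osmolality = 2·Na + glucose + BUN/2.8
= 2·140 + 4.9 + 8/2.8
= 280 + 4.90 + 2.86
= 287.76 mOsm/kg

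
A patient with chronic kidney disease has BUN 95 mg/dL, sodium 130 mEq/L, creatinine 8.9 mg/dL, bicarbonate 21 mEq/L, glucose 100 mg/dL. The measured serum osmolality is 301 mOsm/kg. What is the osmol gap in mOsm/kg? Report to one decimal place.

Calculated osmolality = 2·Na + glucose/18 + BUN/2.8
= 2·130 + 100/18 + 95/2.8
= 260 + 5.56 + 33.93
= 299.49 mOsm/kg ≈ 299.5 mOsm/kg
Osmolar gap = measured − calculated = 301 − 299.5 = 1.5 mOsm/kg

1.5 mOsm/kg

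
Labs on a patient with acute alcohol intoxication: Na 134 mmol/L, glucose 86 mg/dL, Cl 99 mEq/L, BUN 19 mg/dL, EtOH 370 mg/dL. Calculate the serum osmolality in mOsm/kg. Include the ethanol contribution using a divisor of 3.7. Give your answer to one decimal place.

379.6 mOsm/kg

Calculated osmolality = 2·Na + glucose/18 + BUN/2.8 + ethanol/3.7
= 2·134 + 86/18 + 19/2.8 + 370/3.7
= 268 + 4.78 + 6.79 + 100
= 379.57 mOsm/kg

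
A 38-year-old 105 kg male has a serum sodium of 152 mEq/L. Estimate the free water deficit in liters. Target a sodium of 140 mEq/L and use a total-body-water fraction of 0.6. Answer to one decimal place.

TBW = 0.6 · 105 = 63 L
Free water deficit = TBW · (Na/140 − 1)
= 63 · (152/140 − 1)
= 63 · 0.0857
= 5.4 L

5.4 L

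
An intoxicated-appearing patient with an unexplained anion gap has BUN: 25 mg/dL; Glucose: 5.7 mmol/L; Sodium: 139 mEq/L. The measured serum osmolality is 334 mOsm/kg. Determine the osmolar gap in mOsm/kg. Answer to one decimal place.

Calculated osmolality = 2·Na + glucose + BUN/2.8
= 2·139 + 5.7 + 25/2.8
= 278 + 5.70 + 8.93
= 292.63 mOsm/kg ≈ 292.6 mOsm/kg
Osmolar gap = measured − calculated = 334 − 292.6 = 41.4 mOsm/kg

41.4 mOsm/kg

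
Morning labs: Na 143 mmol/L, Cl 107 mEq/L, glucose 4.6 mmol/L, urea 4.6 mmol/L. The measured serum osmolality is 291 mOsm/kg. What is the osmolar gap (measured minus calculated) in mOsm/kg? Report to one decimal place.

Calculated osmolality = 2·Na + glucose + urea
= 2·143 + 4.6 + 4.6
= 286 + 4.60 + 4.60
= 295.2 mOsm/kg ≈ 295.2 mOsm/kg
Osmolar gap = measured − calculated = 291 − 295.2 = -4.2 mOsm/kg

-4.2 mOsm/kg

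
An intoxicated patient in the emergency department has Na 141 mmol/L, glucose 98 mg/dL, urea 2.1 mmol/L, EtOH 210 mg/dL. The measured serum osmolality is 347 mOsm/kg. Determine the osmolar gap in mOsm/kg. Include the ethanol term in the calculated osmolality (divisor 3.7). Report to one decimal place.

0.7 mOsm/kg

Calculated osmolality = 2·Na + glucose/18 + urea + ethanol/3.7
= 2·141 + 98/18 + 2.1 + 210/3.7
= 282 + 5.44 + 2.10 + 56.76
= 346.3 mOsm/kg ≈ 346.3 mOsm/kg
Osmolar gap = measured − calculated = 347 − 346.3 = 0.7 mOsm/kg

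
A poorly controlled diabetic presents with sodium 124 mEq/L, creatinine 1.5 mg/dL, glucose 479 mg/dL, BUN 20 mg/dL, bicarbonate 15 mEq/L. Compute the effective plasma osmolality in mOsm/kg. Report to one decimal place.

Effective osmolality excludes urea (freely permeant across cell membranes):
2·Na + glucose/18
= 2·124 + 479/18
= 248 + 26.61
= 274.61 mOsm/kg

274.6 mOsm/kg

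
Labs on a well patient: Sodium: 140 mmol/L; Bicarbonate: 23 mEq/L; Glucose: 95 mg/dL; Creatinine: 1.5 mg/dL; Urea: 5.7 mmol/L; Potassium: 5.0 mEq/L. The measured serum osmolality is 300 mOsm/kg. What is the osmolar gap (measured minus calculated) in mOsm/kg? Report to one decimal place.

Calculated osmolality = 2·Na + glucose/18 + urea
= 2·140 + 95/18 + 5.7
= 280 + 5.28 + 5.70
= 290.98 mOsm/kg ≈ 291.0 mOsm/kg
Osmolar gap = measured − calculated = 300 − 291.0 = 9.0 mOsm/kg

9.0 mOsm/kg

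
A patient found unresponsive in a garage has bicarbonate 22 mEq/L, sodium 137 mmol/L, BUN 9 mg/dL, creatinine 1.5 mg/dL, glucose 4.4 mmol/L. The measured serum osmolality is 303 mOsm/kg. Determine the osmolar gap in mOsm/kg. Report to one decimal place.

21.4 mOsm/kg

Calculated osmolality = 2·Na + glucose + BUN/2.8
= 2·137 + 4.4 + 9/2.8
= 274 + 4.40 + 3.21
= 281.61 mOsm/kg ≈ 281.6 mOsm/kg
Osmolar gap = measured − calculated = 303 − 281.6 = 21.4 mOsm/kg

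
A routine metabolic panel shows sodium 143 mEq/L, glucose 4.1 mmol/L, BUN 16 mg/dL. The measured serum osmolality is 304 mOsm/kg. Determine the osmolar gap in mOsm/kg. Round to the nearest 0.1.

8.2 mOsm/kg

Calculated osmolality = 2·Na + glucose + BUN/2.8
= 2·143 + 4.1 + 16/2.8
= 286 + 4.10 + 5.71
= 295.81 mOsm/kg ≈ 295.8 mOsm/kg
Osmolar gap = measured − calculated = 304 − 295.8 = 8.2 mOsm/kg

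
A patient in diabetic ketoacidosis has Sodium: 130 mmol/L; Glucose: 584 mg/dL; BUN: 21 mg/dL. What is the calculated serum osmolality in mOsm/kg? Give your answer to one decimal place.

Calculated osmolality = 2·Na + glucose/18 + BUN/2.8
= 2·130 + 584/18 + 21/2.8
= 260 + 32.44 + 7.50
= 299.94 mOsm/kg

299.9 mOsm/kg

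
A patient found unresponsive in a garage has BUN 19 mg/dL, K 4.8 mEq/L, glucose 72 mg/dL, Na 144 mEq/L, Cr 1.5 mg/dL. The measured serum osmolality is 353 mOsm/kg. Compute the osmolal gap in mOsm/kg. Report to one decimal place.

Calculated osmolality = 2·Na + glucose/18 + BUN/2.8
= 2·144 + 72/18 + 19/2.8
= 288 + 4 + 6.79
= 298.79 mOsm/kg ≈ 298.8 mOsm/kg
Osmolar gap = measured − calculated = 353 − 298.8 = 54.2 mOsm/kg

54.2 mOsm/kg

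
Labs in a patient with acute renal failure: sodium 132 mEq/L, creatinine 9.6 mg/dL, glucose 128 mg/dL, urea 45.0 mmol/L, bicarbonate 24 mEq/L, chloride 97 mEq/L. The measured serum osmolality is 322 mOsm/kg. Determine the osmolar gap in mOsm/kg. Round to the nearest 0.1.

5.9 mOsm/kg

Calculated osmolality = 2·Na + glucose/18 + urea
= 2·132 + 128/18 + 45
= 264 + 7.11 + 45
= 316.11 mOsm/kg ≈ 316.1 mOsm/kg
Osmolar gap = measured − calculated = 322 − 316.1 = 5.9 mOsm/kg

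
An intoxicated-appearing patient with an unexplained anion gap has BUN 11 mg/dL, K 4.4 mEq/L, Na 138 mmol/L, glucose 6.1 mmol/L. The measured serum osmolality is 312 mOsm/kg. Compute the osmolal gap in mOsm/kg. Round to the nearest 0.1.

26.0 mOsm/kg

Calculated osmolality = 2·Na + glucose + BUN/2.8
= 2·138 + 6.1 + 11/2.8
= 276 + 6.10 + 3.93
= 286.03 mOsm/kg ≈ 286.0 mOsm/kg
Osmolar gap = measured − calculated = 312 − 286.0 = 26.0 mOsm/kg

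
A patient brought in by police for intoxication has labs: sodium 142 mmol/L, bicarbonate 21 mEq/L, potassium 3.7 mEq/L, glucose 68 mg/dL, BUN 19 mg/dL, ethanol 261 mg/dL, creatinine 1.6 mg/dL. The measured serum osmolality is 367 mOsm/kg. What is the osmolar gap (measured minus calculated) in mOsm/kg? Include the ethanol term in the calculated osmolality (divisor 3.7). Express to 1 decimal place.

1.9 mOsm/kg

Calculated osmolality = 2·Na + glucose/18 + BUN/2.8 + ethanol/3.7
= 2·142 + 68/18 + 19/2.8 + 261/3.7
= 284 + 3.78 + 6.79 + 70.54
= 365.11 mOsm/kg ≈ 365.1 mOsm/kg
Osmolar gap = measured − calculated = 367 − 365.1 = 1.9 mOsm/kg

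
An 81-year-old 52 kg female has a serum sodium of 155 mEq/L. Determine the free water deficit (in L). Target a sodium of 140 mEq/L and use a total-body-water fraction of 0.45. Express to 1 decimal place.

2.5 L

TBW = 0.45 · 52 = 23.4 L
Free water deficit = TBW · (Na/140 − 1)
= 23.4 · (155/140 − 1)
= 23.4 · 0.1071
= 2.51 L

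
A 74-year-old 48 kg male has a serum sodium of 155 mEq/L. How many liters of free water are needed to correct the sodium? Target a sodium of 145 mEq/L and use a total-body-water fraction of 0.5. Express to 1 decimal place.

1.7 L

TBW = 0.5 · 48 = 24 L
Free water deficit = TBW · (Na/145 − 1)
= 24 · (155/145 − 1)
= 24 · 0.069
= 1.66 L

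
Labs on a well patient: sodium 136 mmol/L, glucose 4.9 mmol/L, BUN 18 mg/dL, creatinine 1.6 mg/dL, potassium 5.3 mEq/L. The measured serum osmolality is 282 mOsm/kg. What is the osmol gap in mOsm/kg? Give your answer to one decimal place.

Calculated osmolality = 2·Na + glucose + BUN/2.8
= 2·136 + 4.9 + 18/2.8
= 272 + 4.90 + 6.43
= 283.33 mOsm/kg ≈ 283.3 mOsm/kg
Osmolar gap = measured − calculated = 282 − 283.3 = -1.3 mOsm/kg

-1.3 mOsm/kg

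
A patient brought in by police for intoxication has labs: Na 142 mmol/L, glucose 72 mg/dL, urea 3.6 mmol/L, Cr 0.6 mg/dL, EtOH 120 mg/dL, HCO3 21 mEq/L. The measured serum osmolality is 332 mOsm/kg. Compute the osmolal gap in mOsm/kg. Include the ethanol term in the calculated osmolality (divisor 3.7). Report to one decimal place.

8.0 mOsm/kg

Calculated osmolality = 2·Na + glucose/18 + urea + ethanol/3.7
= 2·142 + 72/18 + 3.6 + 120/3.7
= 284 + 4 + 3.60 + 32.43
= 324.03 mOsm/kg ≈ 324.0 mOsm/kg
Osmolar gap = measured − calculated = 332 − 324.0 = 8.0 mOsm/kg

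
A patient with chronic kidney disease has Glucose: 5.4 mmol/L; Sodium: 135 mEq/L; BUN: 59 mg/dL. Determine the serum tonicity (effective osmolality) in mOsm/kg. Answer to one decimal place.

Effective osmolality excludes urea (freely permeant across cell membranes):
2·Na + glucose
= 2·135 + 5.4
= 270 + 5.4
= 275.4 mOsm/kg

275.4 mOsm/kg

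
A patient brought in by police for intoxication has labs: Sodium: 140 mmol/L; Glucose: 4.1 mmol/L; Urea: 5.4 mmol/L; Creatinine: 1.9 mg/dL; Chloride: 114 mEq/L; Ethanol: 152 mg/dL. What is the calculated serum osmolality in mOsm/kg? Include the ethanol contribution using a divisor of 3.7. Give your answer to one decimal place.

Calculated osmolality = 2·Na + glucose + urea + ethanol/3.7
= 2·140 + 4.1 + 5.4 + 152/3.7
= 280 + 4.10 + 5.40 + 41.08
= 330.58 mOsm/kg

330.6 mOsm/kg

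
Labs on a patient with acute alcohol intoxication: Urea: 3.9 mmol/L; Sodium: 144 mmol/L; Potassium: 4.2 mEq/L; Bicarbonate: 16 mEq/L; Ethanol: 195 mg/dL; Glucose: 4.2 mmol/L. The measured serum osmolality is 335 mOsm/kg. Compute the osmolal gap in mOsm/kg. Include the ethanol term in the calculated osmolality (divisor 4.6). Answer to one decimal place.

Calculated osmolality = 2·Na + glucose + urea + ethanol/4.6
= 2·144 + 4.2 + 3.9 + 195/4.6
= 288 + 4.20 + 3.90 + 42.39
= 338.49 mOsm/kg ≈ 338.5 mOsm/kg
Osmolar gap = measured − calculated = 335 − 338.5 = -3.5 mOsm/kg

-3.5 mOsm/kg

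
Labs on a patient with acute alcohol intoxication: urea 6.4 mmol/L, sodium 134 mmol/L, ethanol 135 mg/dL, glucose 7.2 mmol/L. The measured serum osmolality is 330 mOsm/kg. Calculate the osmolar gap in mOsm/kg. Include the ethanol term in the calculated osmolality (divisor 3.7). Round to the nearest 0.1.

Calculated osmolality = 2·Na + glucose + urea + ethanol/3.7
= 2·134 + 7.2 + 6.4 + 135/3.7
= 268 + 7.20 + 6.40 + 36.49
= 318.09 mOsm/kg ≈ 318.1 mOsm/kg
Osmolar gap = measured − calculated = 330 − 318.1 = 11.9 mOsm/kg

11.9 mOsm/kg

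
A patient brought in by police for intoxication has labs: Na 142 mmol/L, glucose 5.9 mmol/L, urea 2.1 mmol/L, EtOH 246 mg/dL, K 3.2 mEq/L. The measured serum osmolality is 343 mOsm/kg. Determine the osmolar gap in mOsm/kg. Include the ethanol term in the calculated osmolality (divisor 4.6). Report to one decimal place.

Calculated osmolality = 2·Na + glucose + urea + ethanol/4.6
= 2·142 + 5.9 + 2.1 + 246/4.6
= 284 + 5.90 + 2.10 + 53.48
= 345.48 mOsm/kg ≈ 345.5 mOsm/kg
Osmolar gap = measured − calculated = 343 − 345.5 = -2.5 mOsm/kg

-2.5 mOsm/kg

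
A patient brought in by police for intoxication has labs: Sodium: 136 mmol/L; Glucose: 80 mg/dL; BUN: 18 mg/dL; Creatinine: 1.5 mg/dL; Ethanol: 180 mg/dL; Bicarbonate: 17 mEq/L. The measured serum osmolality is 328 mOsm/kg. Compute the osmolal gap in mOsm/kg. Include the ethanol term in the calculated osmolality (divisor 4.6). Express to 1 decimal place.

6.0 mOsm/kg

Calculated osmolality = 2·Na + glucose/18 + BUN/2.8 + ethanol/4.6
= 2·136 + 80/18 + 18/2.8 + 180/4.6
= 272 + 4.44 + 6.43 + 39.13
= 322 mOsm/kg ≈ 322.0 mOsm/kg
Osmolar gap = measured − calculated = 328 − 322.0 = 6.0 mOsm/kg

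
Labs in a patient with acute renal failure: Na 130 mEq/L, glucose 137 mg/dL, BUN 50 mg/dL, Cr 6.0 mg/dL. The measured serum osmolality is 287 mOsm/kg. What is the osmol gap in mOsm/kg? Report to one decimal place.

1.5 mOsm/kg

Calculated osmolality = 2·Na + glucose/18 + BUN/2.8
= 2·130 + 137/18 + 50/2.8
= 260 + 7.61 + 17.86
= 285.47 mOsm/kg ≈ 285.5 mOsm/kg
Osmolar gap = measured − calculated = 287 − 285.5 = 1.5 mOsm/kg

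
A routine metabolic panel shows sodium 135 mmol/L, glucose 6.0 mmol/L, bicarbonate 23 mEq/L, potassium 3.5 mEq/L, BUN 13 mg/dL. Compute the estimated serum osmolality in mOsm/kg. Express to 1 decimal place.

Calculated osmolality = 2·Na + glucose + BUN/2.8
= 2·135 + 6 + 13/2.8
= 270 + 6 + 4.64
= 280.64 mOsm/kg

280.6 mOsm/kg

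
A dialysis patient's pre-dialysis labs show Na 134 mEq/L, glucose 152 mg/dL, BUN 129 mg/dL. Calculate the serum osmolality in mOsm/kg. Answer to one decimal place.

322.5 mOsm/kg

Calculated osmolality = 2·Na + glucose/18 + BUN/2.8
= 2·134 + 152/18 + 129/2.8
= 268 + 8.44 + 46.07
= 322.51 mOsm/kg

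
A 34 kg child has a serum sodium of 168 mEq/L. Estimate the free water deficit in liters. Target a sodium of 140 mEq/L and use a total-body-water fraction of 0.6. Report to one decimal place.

TBW = 0.6 · 34 = 20.4 L
Free water deficit = TBW · (Na/140 − 1)
= 20.4 · (168/140 − 1)
= 20.4 · 0.2
= 4.08 L

4.1 L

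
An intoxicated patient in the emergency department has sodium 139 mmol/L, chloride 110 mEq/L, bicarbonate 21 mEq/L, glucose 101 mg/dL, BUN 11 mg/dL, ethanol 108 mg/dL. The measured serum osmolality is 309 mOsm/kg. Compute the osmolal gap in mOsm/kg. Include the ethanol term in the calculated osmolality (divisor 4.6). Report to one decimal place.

Calculated osmolality = 2·Na + glucose/18 + BUN/2.8 + ethanol/4.6
= 2·139 + 101/18 + 11/2.8 + 108/4.6
= 278 + 5.61 + 3.93 + 23.48
= 311.02 mOsm/kg ≈ 311.0 mOsm/kg
Osmolar gap = measured − calculated = 309 − 311.0 = -2.0 mOsm/kg

-2.0 mOsm/kg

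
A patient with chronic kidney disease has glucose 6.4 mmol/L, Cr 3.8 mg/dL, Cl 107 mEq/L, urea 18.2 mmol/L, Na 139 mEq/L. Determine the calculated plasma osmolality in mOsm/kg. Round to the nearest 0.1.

Calculated osmolality = 2·Na + glucose + urea
= 2·139 + 6.4 + 18.2
= 278 + 6.40 + 18.20
= 302.6 mOsm/kg

302.6 mOsm/kg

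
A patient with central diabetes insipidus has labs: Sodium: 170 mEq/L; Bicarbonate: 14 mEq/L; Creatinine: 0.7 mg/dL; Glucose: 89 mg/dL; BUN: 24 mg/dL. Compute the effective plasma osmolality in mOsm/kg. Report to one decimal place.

Effective osmolality excludes urea (freely permeant across cell membranes):
2·Na + glucose/18
= 2·170 + 89/18
= 340 + 4.94
= 344.94 mOsm/kg

344.9 mOsm/kg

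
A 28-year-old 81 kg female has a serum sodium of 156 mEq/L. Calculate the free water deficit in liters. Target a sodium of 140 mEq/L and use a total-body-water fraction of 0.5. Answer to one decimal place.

4.6 L

TBW = 0.5 · 81 = 40.5 L
Free water deficit = TBW · (Na/140 − 1)
= 40.5 · (156/140 − 1)
= 40.5 · 0.1143
= 4.63 L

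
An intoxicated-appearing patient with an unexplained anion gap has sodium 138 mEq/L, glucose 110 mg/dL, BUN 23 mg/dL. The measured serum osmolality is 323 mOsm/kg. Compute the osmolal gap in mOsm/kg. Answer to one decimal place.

32.7 mOsm/kg

Calculated osmolality = 2·Na + glucose/18 + BUN/2.8
= 2·138 + 110/18 + 23/2.8
= 276 + 6.11 + 8.21
= 290.32 mOsm/kg ≈ 290.3 mOsm/kg
Osmolar gap = measured − calculated = 323 − 290.3 = 32.7 mOsm/kg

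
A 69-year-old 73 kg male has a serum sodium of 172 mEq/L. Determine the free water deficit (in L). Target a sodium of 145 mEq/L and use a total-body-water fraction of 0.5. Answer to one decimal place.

6.8 L

TBW = 0.5 · 73 = 36.5 L
Free water deficit = TBW · (Na/145 − 1)
= 36.5 · (172/145 − 1)
= 36.5 · 0.1862
= 6.8 L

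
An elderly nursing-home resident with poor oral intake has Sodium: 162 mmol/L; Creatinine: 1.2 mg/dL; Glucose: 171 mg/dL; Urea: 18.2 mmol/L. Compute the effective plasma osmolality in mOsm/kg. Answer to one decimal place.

333.5 mOsm/kg

Effective osmolality excludes urea (freely permeant across cell membranes):
2·Na + glucose/18
= 2·162 + 171/18
= 324 + 9.5
= 333.5 mOsm/kg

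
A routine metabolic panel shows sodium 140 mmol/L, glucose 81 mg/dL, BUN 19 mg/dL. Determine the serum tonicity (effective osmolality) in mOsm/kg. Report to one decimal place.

284.5 mOsm/kg

Effective osmolality excludes urea (freely permeant across cell membranes):
2·Na + glucose/18
= 2·140 + 81/18
= 280 + 4.5
= 284.5 mOsm/kg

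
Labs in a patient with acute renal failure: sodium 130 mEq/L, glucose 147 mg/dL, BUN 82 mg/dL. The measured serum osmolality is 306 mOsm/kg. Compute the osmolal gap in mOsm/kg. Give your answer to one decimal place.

Calculated osmolality = 2·Na + glucose/18 + BUN/2.8
= 2·130 + 147/18 + 82/2.8
= 260 + 8.17 + 29.29
= 297.46 mOsm/kg ≈ 297.5 mOsm/kg
Osmolar gap = measured − calculated = 306 − 297.5 = 8.5 mOsm/kg

8.5 mOsm/kg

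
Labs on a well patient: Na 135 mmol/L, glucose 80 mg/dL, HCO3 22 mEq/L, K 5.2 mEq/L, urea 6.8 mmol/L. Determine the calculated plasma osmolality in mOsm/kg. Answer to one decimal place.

281.2 mOsm/kg

Calculated osmolality = 2·Na + glucose/18 + urea
= 2·135 + 80/18 + 6.8
= 270 + 4.44 + 6.80
= 281.24 mOsm/kg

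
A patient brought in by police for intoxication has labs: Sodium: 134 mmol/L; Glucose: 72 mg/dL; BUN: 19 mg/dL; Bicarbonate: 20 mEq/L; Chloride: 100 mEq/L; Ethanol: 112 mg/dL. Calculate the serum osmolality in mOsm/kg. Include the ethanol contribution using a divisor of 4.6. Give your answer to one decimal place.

303.1 mOsm/kg

Calculated osmolality = 2·Na + glucose/18 + BUN/2.8 + ethanol/4.6
= 2·134 + 72/18 + 19/2.8 + 112/4.6
= 268 + 4 + 6.79 + 24.35
= 303.14 mOsm/kg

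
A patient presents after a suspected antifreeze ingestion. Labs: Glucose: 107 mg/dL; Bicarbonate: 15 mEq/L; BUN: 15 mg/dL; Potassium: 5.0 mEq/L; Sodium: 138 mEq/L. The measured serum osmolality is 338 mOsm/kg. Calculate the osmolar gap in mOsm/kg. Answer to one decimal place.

Calculated osmolality = 2·Na + glucose/18 + BUN/2.8
= 2·138 + 107/18 + 15/2.8
= 276 + 5.94 + 5.36
= 287.3 mOsm/kg ≈ 287.3 mOsm/kg
Osmolar gap = measured − calculated = 338 − 287.3 = 50.7 mOsm/kg

50.7 mOsm/kg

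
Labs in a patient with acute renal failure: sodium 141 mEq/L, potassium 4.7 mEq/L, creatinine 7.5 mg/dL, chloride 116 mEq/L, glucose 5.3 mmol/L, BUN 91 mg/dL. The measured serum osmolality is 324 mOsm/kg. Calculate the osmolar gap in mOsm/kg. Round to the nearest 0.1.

Calculated osmolality = 2·Na + glucose + BUN/2.8
= 2·141 + 5.3 + 91/2.8
= 282 + 5.30 + 32.50
= 319.8 mOsm/kg ≈ 319.8 mOsm/kg
Osmolar gap = measured − calculated = 324 − 319.8 = 4.2 mOsm/kg

4.2 mOsm/kg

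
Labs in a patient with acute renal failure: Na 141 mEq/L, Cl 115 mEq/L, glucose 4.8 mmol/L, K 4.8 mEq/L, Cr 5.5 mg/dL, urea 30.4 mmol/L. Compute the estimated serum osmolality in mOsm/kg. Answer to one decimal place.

317.2 mOsm/kg

Calculated osmolality = 2·Na + glucose + urea
= 2·141 + 4.8 + 30.4
= 282 + 4.80 + 30.40
= 317.2 mOsm/kg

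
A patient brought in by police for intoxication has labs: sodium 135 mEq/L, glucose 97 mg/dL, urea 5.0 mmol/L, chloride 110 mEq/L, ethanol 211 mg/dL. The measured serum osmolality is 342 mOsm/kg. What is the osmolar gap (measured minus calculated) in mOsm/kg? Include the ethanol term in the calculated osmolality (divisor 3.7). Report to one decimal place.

4.6 mOsm/kg

Calculated osmolality = 2·Na + glucose/18 + urea + ethanol/3.7
= 2·135 + 97/18 + 5 + 211/3.7
= 270 + 5.39 + 5 + 57.03
= 337.42 mOsm/kg ≈ 337.4 mOsm/kg
Osmolar gap = measured − calculated = 342 − 337.4 = 4.6 mOsm/kg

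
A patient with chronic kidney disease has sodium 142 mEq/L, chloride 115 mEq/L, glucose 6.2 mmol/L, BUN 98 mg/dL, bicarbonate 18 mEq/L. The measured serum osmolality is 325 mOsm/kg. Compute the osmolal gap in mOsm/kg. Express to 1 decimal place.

-0.2 mOsm/kg

Calculated osmolality = 2·Na + glucose + BUN/2.8
= 2·142 + 6.2 + 98/2.8
= 284 + 6.20 + 35
= 325.2 mOsm/kg ≈ 325.2 mOsm/kg
Osmolar gap = measured − calculated = 325 − 325.2 = -0.2 mOsm/kg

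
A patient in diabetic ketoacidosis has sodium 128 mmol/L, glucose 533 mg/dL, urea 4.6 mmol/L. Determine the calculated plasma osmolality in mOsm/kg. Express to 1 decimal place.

Calculated osmolality = 2·Na + glucose/18 + urea
= 2·128 + 533/18 + 4.6
= 256 + 29.61 + 4.60
= 290.21 mOsm/kg

290.2 mOsm/kg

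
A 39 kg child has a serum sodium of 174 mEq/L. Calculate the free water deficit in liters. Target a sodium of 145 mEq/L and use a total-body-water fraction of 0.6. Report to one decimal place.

4.7 L

TBW = 0.6 · 39 = 23.4 L
Free water deficit = TBW · (Na/145 − 1)
= 23.4 · (174/145 − 1)
= 23.4 · 0.2
= 4.68 L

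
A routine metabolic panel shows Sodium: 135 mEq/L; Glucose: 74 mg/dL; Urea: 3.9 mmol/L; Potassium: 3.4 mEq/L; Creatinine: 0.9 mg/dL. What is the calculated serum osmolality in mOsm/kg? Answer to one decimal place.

278.0 mOsm/kg

Calculated osmolality = 2·Na + glucose/18 + urea
= 2·135 + 74/18 + 3.9
= 270 + 4.11 + 3.90
= 278.01 mOsm/kg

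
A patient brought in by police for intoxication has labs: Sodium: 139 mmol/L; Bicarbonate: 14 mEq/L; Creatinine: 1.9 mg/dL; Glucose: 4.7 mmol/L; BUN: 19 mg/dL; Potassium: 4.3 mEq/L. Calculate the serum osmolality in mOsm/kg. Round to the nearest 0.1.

Calculated osmolality = 2·Na + glucose + BUN/2.8
= 2·139 + 4.7 + 19/2.8
= 278 + 4.70 + 6.79
= 289.49 mOsm/kg

289.5 mOsm/kg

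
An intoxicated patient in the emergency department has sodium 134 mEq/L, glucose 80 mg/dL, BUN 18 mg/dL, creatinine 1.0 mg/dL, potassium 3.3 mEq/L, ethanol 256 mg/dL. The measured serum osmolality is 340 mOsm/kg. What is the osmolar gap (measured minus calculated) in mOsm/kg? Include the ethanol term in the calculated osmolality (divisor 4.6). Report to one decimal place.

5.5 mOsm/kg

Calculated osmolality = 2·Na + glucose/18 + BUN/2.8 + ethanol/4.6
= 2·134 + 80/18 + 18/2.8 + 256/4.6
= 268 + 4.44 + 6.43 + 55.65
= 334.52 mOsm/kg ≈ 334.5 mOsm/kg
Osmolar gap = measured − calculated = 340 − 334.5 = 5.5 mOsm/kg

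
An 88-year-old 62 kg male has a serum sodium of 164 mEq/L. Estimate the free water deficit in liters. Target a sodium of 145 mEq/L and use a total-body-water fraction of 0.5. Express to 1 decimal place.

4.1 L

TBW = 0.5 · 62 = 31 L
Free water deficit = TBW · (Na/145 − 1)
= 31 · (164/145 − 1)
= 31 · 0.131
= 4.06 L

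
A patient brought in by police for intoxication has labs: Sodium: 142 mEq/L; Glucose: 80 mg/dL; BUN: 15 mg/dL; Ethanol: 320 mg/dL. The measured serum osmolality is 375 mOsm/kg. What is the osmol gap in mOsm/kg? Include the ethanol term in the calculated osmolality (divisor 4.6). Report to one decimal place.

Calculated osmolality = 2·Na + glucose/18 + BUN/2.8 + ethanol/4.6
= 2·142 + 80/18 + 15/2.8 + 320/4.6
= 284 + 4.44 + 5.36 + 69.57
= 363.37 mOsm/kg ≈ 363.4 mOsm/kg
Osmolar gap = measured − calculated = 375 − 363.4 = 11.6 mOsm/kg

11.6 mOsm/kg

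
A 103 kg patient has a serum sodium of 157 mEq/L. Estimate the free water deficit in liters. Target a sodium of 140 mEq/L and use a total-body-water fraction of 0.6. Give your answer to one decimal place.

TBW = 0.6 · 103 = 61.8 L
Free water deficit = TBW · (Na/140 − 1)
= 61.8 · (157/140 − 1)
= 61.8 · 0.1214
= 7.5 L

7.5 L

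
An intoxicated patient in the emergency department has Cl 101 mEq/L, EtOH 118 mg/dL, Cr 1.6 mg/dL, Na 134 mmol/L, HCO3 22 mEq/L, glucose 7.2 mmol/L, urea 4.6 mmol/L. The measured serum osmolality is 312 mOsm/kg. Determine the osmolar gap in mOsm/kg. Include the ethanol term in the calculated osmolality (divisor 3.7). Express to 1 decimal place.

0.3 mOsm/kg

Calculated osmolality = 2·Na + glucose + urea + ethanol/3.7
= 2·134 + 7.2 + 4.6 + 118/3.7
= 268 + 7.20 + 4.60 + 31.89
= 311.69 mOsm/kg ≈ 311.7 mOsm/kg
Osmolar gap = measured − calculated = 312 − 311.7 = 0.3 mOsm/kg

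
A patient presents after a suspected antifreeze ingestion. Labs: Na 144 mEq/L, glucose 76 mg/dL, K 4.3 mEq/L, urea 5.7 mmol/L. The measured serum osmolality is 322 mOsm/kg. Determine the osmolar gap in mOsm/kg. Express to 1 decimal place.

Calculated osmolality = 2·Na + glucose/18 + urea
= 2·144 + 76/18 + 5.7
= 288 + 4.22 + 5.70
= 297.92 mOsm/kg ≈ 297.9 mOsm/kg
Osmolar gap = measured − calculated = 322 − 297.9 = 24.1 mOsm/kg

24.1 mOsm/kg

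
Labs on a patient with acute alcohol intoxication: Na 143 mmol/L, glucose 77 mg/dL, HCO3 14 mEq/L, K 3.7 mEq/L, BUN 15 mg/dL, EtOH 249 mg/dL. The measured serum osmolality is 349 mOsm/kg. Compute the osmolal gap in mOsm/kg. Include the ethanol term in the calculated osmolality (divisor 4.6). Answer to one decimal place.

Calculated osmolality = 2·Na + glucose/18 + BUN/2.8 + ethanol/4.6
= 2·143 + 77/18 + 15/2.8 + 249/4.6
= 286 + 4.28 + 5.36 + 54.13
= 349.77 mOsm/kg ≈ 349.8 mOsm/kg
Osmolar gap = measured − calculated = 349 − 349.8 = -0.8 mOsm/kg

-0.8 mOsm/kg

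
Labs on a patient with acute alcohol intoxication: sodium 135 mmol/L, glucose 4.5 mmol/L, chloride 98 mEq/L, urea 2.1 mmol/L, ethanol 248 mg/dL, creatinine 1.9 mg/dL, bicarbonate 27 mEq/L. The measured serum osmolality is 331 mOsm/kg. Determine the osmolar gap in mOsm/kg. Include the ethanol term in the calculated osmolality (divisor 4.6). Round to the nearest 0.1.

0.5 mOsm/kg

Calculated osmolality = 2·Na + glucose + urea + ethanol/4.6
= 2·135 + 4.5 + 2.1 + 248/4.6
= 270 + 4.50 + 2.10 + 53.91
= 330.51 mOsm/kg ≈ 330.5 mOsm/kg
Osmolar gap = measured − calculated = 331 − 330.5 = 0.5 mOsm/kg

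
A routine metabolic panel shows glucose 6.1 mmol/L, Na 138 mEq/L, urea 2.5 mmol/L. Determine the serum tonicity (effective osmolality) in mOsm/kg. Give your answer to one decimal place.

Effective osmolality excludes urea (freely permeant across cell membranes):
2·Na + glucose
= 2·138 + 6.1
= 276 + 6.1
= 282.1 mOsm/kg

282.1 mOsm/kg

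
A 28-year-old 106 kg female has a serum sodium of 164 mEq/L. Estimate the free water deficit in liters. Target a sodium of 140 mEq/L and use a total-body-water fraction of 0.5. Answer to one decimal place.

TBW = 0.5 · 106 = 53 L
Free water deficit = TBW · (Na/140 − 1)
= 53 · (164/140 − 1)
= 53 · 0.1714
= 9.08 L

9.1 L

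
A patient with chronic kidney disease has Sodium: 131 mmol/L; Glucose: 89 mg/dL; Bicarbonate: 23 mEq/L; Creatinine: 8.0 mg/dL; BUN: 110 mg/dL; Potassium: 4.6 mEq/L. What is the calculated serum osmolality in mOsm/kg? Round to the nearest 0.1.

306.2 mOsm/kg

Calculated osmolality = 2·Na + glucose/18 + BUN/2.8
= 2·131 + 89/18 + 110/2.8
= 262 + 4.94 + 39.29
= 306.23 mOsm/kg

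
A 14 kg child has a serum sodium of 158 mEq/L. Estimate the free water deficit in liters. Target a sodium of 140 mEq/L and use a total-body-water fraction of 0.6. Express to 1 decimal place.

TBW = 0.6 · 14 = 8.4 L
Free water deficit = TBW · (Na/140 − 1)
= 8.4 · (158/140 − 1)
= 8.4 · 0.1286
= 1.08 L

1.1 L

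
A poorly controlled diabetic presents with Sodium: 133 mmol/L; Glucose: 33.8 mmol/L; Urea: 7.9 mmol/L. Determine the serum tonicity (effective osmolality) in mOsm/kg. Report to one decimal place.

Effective osmolality excludes urea (freely permeant across cell membranes):
2·Na + glucose
= 2·133 + 33.8
= 266 + 33.8
= 299.8 mOsm/kg

299.8 mOsm/kg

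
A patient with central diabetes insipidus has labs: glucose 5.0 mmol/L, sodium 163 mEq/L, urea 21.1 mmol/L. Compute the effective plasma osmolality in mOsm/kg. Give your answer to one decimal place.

Effective osmolality excludes urea (freely permeant across cell membranes):
2·Na + glucose
= 2·163 + 5
= 326 + 5
= 331 mOsm/kg

331.0 mOsm/kg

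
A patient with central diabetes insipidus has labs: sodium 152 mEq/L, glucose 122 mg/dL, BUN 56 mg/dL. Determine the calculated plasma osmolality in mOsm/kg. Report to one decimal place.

330.8 mOsm/kg

Calculated osmolality = 2·Na + glucose/18 + BUN/2.8
= 2·152 + 122/18 + 56/2.8
= 304 + 6.78 + 20
= 330.78 mOsm/kg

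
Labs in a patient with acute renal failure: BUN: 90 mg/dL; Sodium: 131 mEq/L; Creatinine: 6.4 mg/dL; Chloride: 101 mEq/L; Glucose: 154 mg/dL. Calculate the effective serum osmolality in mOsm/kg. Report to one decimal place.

270.6 mOsm/kg

Effective osmolality excludes urea (freely permeant across cell membranes):
2·Na + glucose/18
= 2·131 + 154/18
= 262 + 8.56
= 270.56 mOsm/kg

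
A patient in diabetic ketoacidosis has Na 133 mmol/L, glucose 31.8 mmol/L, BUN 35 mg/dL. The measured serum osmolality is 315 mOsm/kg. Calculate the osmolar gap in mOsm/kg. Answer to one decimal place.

4.7 mOsm/kg

Calculated osmolality = 2·Na + glucose + BUN/2.8
= 2·133 + 31.8 + 35/2.8
= 266 + 31.80 + 12.50
= 310.3 mOsm/kg ≈ 310.3 mOsm/kg
Osmolar gap = measured − calculated = 315 − 310.3 = 4.7 mOsm/kg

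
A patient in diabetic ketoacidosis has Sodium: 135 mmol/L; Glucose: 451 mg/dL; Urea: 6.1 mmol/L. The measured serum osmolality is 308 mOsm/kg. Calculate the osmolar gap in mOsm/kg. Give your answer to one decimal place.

6.8 mOsm/kg

Calculated osmolality = 2·Na + glucose/18 + urea
= 2·135 + 451/18 + 6.1
= 270 + 25.06 + 6.10
= 301.16 mOsm/kg ≈ 301.2 mOsm/kg
Osmolar gap = measured − calculated = 308 − 301.2 = 6.8 mOsm/kg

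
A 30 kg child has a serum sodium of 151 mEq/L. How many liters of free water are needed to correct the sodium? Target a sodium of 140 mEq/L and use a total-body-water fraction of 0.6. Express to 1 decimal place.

TBW = 0.6 · 30 = 18 L
Free water deficit = TBW · (Na/140 − 1)
= 18 · (151/140 − 1)
= 18 · 0.0786
= 1.41 L

1.4 L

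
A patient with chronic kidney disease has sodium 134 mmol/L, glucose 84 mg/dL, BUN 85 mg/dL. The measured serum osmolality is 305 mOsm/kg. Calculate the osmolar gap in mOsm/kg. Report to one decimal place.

Calculated osmolality = 2·Na + glucose/18 + BUN/2.8
= 2·134 + 84/18 + 85/2.8
= 268 + 4.67 + 30.36
= 303.03 mOsm/kg ≈ 303.0 mOsm/kg
Osmolar gap = measured − calculated = 305 − 303.0 = 2.0 mOsm/kg

2.0 mOsm/kg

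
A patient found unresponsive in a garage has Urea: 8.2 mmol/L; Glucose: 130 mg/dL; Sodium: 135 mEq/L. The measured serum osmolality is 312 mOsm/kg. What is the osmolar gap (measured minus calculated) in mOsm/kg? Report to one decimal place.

26.6 mOsm/kg

Calculated osmolality = 2·Na + glucose/18 + urea
= 2·135 + 130/18 + 8.2
= 270 + 7.22 + 8.20
= 285.42 mOsm/kg ≈ 285.4 mOsm/kg
Osmolar gap = measured − calculated = 312 − 285.4 = 26.6 mOsm/kg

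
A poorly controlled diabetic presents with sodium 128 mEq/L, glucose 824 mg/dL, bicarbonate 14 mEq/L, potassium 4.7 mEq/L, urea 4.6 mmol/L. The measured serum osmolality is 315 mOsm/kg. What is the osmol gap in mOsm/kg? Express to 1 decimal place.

8.6 mOsm/kg

Calculated osmolality = 2·Na + glucose/18 + urea
= 2·128 + 824/18 + 4.6
= 256 + 45.78 + 4.60
= 306.38 mOsm/kg ≈ 306.4 mOsm/kg
Osmolar gap = measured − calculated = 315 − 306.4 = 8.6 mOsm/kg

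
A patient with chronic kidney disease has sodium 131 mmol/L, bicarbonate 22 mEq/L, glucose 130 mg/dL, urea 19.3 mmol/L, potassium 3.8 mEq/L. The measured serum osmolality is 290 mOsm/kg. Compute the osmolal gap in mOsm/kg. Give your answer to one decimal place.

Calculated osmolality = 2·Na + glucose/18 + urea
= 2·131 + 130/18 + 19.3
= 262 + 7.22 + 19.30
= 288.52 mOsm/kg ≈ 288.5 mOsm/kg
Osmolar gap = measured − calculated = 290 − 288.5 = 1.5 mOsm/kg

1.5 mOsm/kg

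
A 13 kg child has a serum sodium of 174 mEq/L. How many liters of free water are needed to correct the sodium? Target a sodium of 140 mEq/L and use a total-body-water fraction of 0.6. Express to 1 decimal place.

1.9 L

TBW = 0.6 · 13 = 7.8 L
Free water deficit = TBW · (Na/140 − 1)
= 7.8 · (174/140 − 1)
= 7.8 · 0.2429
= 1.89 L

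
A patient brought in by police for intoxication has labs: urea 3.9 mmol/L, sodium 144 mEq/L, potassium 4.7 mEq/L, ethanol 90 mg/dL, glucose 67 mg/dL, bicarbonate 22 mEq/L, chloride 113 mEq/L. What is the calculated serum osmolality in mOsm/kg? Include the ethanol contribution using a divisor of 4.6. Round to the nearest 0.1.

315.2 mOsm/kg

Calculated osmolality = 2·Na + glucose/18 + urea + ethanol/4.6
= 2·144 + 67/18 + 3.9 + 90/4.6
= 288 + 3.72 + 3.90 + 19.57
= 315.19 mOsm/kg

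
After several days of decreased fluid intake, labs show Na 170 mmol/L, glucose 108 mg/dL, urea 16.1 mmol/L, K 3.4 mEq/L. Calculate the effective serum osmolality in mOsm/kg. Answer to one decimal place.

Effective osmolality excludes urea (freely permeant across cell membranes):
2·Na + glucose/18
= 2·170 + 108/18
= 340 + 6
= 346 mOsm/kg

346.0 mOsm/kg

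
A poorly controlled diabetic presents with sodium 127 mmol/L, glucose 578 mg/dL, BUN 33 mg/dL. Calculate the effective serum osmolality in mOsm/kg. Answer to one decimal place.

Effective osmolality excludes urea (freely permeant across cell membranes):
2·Na + glucose/18
= 2·127 + 578/18
= 254 + 32.11
= 286.11 mOsm/kg

286.1 mOsm/kg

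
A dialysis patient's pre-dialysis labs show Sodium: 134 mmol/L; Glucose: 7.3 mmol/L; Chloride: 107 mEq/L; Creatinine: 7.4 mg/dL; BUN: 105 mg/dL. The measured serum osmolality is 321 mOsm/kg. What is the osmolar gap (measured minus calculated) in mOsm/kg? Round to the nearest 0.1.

8.2 mOsm/kg

Calculated osmolality = 2·Na + glucose + BUN/2.8
= 2·134 + 7.3 + 105/2.8
= 268 + 7.30 + 37.50
= 312.8 mOsm/kg ≈ 312.8 mOsm/kg
Osmolar gap = measured − calculated = 321 − 312.8 = 8.2 mOsm/kg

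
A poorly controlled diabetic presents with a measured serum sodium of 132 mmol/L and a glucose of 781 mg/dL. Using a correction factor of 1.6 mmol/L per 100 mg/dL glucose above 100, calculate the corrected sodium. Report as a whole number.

143 mmol/L

Corrected Na = measured Na + 1.6 · (glucose − 100)/100
= 132 + 1.6 · (781 − 100)/100
= 132 + 10.9
= 142.9 mmol/L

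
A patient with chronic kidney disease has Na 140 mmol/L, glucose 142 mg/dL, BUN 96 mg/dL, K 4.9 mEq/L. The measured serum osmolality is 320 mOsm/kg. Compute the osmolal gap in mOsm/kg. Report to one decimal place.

-2.2 mOsm/kg

Calculated osmolality = 2·Na + glucose/18 + BUN/2.8
= 2·140 + 142/18 + 96/2.8
= 280 + 7.89 + 34.29
= 322.18 mOsm/kg ≈ 322.2 mOsm/kg
Osmolar gap = measured − calculated = 320 − 322.2 = -2.2 mOsm/kg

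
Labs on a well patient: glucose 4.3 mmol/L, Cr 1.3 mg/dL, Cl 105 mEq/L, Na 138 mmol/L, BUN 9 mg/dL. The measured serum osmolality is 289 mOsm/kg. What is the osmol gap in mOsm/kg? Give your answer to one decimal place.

Calculated osmolality = 2·Na + glucose + BUN/2.8
= 2·138 + 4.3 + 9/2.8
= 276 + 4.30 + 3.21
= 283.51 mOsm/kg ≈ 283.5 mOsm/kg
Osmolar gap = measured − calculated = 289 − 283.5 = 5.5 mOsm/kg

5.5 mOsm/kg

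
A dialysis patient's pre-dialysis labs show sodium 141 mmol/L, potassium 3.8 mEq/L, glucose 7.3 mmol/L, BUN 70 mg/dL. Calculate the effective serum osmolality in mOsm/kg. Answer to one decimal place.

289.3 mOsm/kg

Effective osmolality excludes urea (freely permeant across cell membranes):
2·Na + glucose
= 2·141 + 7.3
= 282 + 7.3
= 289.3 mOsm/kg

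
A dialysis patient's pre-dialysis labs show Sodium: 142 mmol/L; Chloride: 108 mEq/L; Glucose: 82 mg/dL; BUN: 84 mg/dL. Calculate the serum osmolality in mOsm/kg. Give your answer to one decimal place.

Calculated osmolality = 2·Na + glucose/18 + BUN/2.8
= 2·142 + 82/18 + 84/2.8
= 284 + 4.56 + 30
= 318.56 mOsm/kg

318.6 mOsm/kg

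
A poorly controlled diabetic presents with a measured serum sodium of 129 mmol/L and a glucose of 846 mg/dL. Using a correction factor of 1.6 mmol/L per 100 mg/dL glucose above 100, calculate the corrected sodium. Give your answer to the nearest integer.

141 mmol/L

Corrected Na = measured Na + 1.6 · (glucose − 100)/100
= 129 + 1.6 · (846 − 100)/100
= 129 + 11.9
= 140.9 mmol/L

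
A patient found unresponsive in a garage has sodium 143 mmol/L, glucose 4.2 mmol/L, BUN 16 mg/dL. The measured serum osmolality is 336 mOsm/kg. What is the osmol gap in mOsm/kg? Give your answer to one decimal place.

Calculated osmolality = 2·Na + glucose + BUN/2.8
= 2·143 + 4.2 + 16/2.8
= 286 + 4.20 + 5.71
= 295.91 mOsm/kg ≈ 295.9 mOsm/kg
Osmolar gap = measured − calculated = 336 − 295.9 = 40.1 mOsm/kg

40.1 mOsm/kg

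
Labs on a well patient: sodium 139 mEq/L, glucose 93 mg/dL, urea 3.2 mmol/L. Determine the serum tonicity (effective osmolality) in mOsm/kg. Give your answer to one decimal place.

283.2 mOsm/kg

Effective osmolality excludes urea (freely permeant across cell membranes):
2·Na + glucose/18
= 2·139 + 93/18
= 278 + 5.17
= 283.17 mOsm/kg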